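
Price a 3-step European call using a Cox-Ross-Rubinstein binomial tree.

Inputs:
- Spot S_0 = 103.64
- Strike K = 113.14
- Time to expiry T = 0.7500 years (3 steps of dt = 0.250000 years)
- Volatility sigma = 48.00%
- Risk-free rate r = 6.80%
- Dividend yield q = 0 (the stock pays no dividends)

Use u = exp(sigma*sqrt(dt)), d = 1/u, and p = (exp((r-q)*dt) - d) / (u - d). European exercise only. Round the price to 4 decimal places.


dt = T/N = 0.250000
u = exp(sigma*sqrt(dt)) = 1.271249; d = 1/u = 0.786628
p = (exp((r-q)*dt) - d) / (u - d) = 0.475665
Discount per step: exp(-r*dt) = 0.983144
Stock lattice S(k, i) with i counting down-moves:
  k=0: S(0,0) = 103.6400
  k=1: S(1,0) = 131.7523; S(1,1) = 81.5261
  k=2: S(2,0) = 167.4900; S(2,1) = 103.6400; S(2,2) = 64.1307
  k=3: S(3,0) = 212.9215; S(3,1) = 131.7523; S(3,2) = 81.5261; S(3,3) = 50.4470
Terminal payoffs V(N, i) = max(S_T - K, 0):
  V(3,0) = 99.781458; V(3,1) = 18.612262; V(3,2) = 0.000000; V(3,3) = 0.000000
Backward induction: V(k, i) = exp(-r*dt) * [p * V(k+1, i) + (1-p) * V(k+1, i+1)].
  V(2,0) = exp(-r*dt) * [p*99.781458 + (1-p)*18.612262] = 56.257075
  V(2,1) = exp(-r*dt) * [p*18.612262 + (1-p)*0.000000] = 8.703972
  V(2,2) = exp(-r*dt) * [p*0.000000 + (1-p)*0.000000] = 0.000000
  V(1,0) = exp(-r*dt) * [p*56.257075 + (1-p)*8.703972] = 30.795330
  V(1,1) = exp(-r*dt) * [p*8.703972 + (1-p)*0.000000] = 4.070388
  V(0,0) = exp(-r*dt) * [p*30.795330 + (1-p)*4.070388] = 16.499621

Answer: Price = V(0,0) = 16.4996


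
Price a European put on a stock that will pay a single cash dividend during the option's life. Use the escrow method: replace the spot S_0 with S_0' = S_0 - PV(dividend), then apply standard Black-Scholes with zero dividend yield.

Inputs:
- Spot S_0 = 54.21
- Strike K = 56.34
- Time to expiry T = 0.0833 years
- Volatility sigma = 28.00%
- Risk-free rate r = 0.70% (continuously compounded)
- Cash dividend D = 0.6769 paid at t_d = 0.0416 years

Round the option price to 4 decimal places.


Answer: Price = 3.4918

Derivation:
PV(D) = D * exp(-r * t_d) = 0.6769 * 0.99970884 = 0.67670292
S_0' = S_0 - PV(D) = 54.2100 - 0.67670292 = 53.53329708
d1 = (ln(S_0'/K) + (r + sigma^2/2)*T) / (sigma*sqrt(T)) = -0.58471462
d2 = d1 - sigma*sqrt(T) = -0.66552749
exp(-rT) = 0.99941707
N(-d1) = 0.72063019; N(-d2) = 0.74714342
P = K * exp(-rT) * N(-d2) - S_0' * N(-d1) = 56.3400 * 0.99941707 * 0.74714342 - 53.53329708 * 0.72063019 = 3.4918


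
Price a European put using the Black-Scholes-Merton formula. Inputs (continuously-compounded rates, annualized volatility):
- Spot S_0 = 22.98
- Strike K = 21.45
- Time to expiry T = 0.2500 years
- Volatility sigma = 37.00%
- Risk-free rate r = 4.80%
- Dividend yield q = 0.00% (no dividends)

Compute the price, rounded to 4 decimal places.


Answer: Price = 0.8875

Derivation:
d1 = (ln(S/K) + (r - q + 0.5*sigma^2) * T) / (sigma * sqrt(T)) = 0.52979528
d2 = d1 - sigma * sqrt(T) = 0.34479528
exp(-rT) = 0.98807171; exp(-qT) = 1.00000000
P = K * exp(-rT) * N(-d2) - S_0 * exp(-qT) * N(-d1)
N(-d1) = 0.29812694; N(-d2) = 0.36512414
P = 21.4500 * 0.98807171 * 0.36512414 - 22.9800 * 1.00000000 * 0.29812694 = 0.8875


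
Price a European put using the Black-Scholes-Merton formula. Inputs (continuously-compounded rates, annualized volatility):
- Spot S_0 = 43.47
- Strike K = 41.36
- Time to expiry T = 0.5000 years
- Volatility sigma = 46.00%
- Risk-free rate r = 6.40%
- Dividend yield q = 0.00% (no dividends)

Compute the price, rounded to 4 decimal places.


Answer: Price = 3.8573

Derivation:
d1 = (ln(S/K) + (r - q + 0.5*sigma^2) * T) / (sigma * sqrt(T)) = 0.41398586
d2 = d1 - sigma * sqrt(T) = 0.08871674
exp(-rT) = 0.96850658; exp(-qT) = 1.00000000
P = K * exp(-rT) * N(-d2) - S_0 * exp(-qT) * N(-d1)
N(-d1) = 0.33944223; N(-d2) = 0.46465352
P = 41.3600 * 0.96850658 * 0.46465352 - 43.4700 * 1.00000000 * 0.33944223 = 3.8573


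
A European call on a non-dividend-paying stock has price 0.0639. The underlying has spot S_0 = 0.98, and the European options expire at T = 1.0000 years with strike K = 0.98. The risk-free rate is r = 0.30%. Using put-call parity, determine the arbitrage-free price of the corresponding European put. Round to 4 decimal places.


Put-call parity: C - P = S_0 * exp(-qT) - K * exp(-rT).
S_0 * exp(-qT) = 0.9800 * 1.00000000 = 0.98000000
K * exp(-rT) = 0.9800 * 0.99700450 = 0.97706441
P = C - S*exp(-qT) + K*exp(-rT)
P = 0.0639 - 0.98000000 + 0.97706441 = 0.0610

Answer: Put price = 0.0610


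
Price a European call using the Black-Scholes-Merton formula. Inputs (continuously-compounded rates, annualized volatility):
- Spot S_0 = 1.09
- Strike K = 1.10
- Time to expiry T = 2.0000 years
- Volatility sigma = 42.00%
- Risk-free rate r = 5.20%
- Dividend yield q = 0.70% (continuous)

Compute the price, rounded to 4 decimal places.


Answer: Price = 0.2852

Derivation:
d1 = (ln(S/K) + (r - q + 0.5*sigma^2) * T) / (sigma * sqrt(T)) = 0.43313239
d2 = d1 - sigma * sqrt(T) = -0.16083730
exp(-rT) = 0.90122530; exp(-qT) = 0.98609754
C = S_0 * exp(-qT) * N(d1) - K * exp(-rT) * N(d2)
N(d1) = 0.66754070; N(d2) = 0.43611077
C = 1.0900 * 0.98609754 * 0.66754070 - 1.1000 * 0.90122530 * 0.43611077 = 0.2852


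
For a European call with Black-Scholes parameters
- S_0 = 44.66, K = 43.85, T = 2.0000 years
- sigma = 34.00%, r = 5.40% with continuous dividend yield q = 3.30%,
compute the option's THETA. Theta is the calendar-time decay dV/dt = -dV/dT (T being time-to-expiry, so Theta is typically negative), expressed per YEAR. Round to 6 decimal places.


d1 = 0.3658311094; d2 = -0.1150015018
phi(d1) = 0.3731201723; exp(-qT) = 0.9361308643; exp(-rT) = 0.8976275964
Theta = -S*exp(-qT)*phi(d1)*sigma/(2*sqrt(T)) - r*K*exp(-rT)*N(d2) + q*S*exp(-qT)*N(d1)
N(d1) = 0.6427544477; N(d2) = 0.4542219658; sqrt(T) = 1.4142135624
Term 1 = -44.6600 * 0.9361308643 * 0.3731201723 * 0.3400 / (2 * 1.4142135624) = -1.8751582966
Term 2 = -0.0540 * 43.8500 * 0.8976275964 * 0.4542219658 = -0.9654453296
Term 3 = 0.0330 * 44.6600 * 0.9361308643 * 0.6427544477 = 0.8867767813
Theta = -1.8751582966 + (-0.9654453296) + (0.8867767813) = -1.953827

Answer: Theta = -1.953827


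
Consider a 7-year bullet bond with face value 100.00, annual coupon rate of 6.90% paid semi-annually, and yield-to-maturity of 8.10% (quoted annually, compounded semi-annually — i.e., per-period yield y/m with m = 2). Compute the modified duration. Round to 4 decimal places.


Answer: Modified duration = 5.3969

Derivation:
Coupon per period c = face * coupon_rate / m = 3.450000
Periods per year m = 2; per-period yield y/m = 0.040500
Number of cashflows N = 14
Cashflows (t years, CF_t, discount factor 1/(1+y/m)^(m*t), PV):
  t = 0.5000: CF_t = 3.450000, DF = 0.961076, PV = 3.315714
  t = 1.0000: CF_t = 3.450000, DF = 0.923668, PV = 3.186654
  t = 1.5000: CF_t = 3.450000, DF = 0.887715, PV = 3.062618
  t = 2.0000: CF_t = 3.450000, DF = 0.853162, PV = 2.943410
  t = 2.5000: CF_t = 3.450000, DF = 0.819954, PV = 2.828842
  t = 3.0000: CF_t = 3.450000, DF = 0.788039, PV = 2.718733
  t = 3.5000: CF_t = 3.450000, DF = 0.757365, PV = 2.612910
  t = 4.0000: CF_t = 3.450000, DF = 0.727886, PV = 2.511206
  t = 4.5000: CF_t = 3.450000, DF = 0.699554, PV = 2.413461
  t = 5.0000: CF_t = 3.450000, DF = 0.672325, PV = 2.319521
  t = 5.5000: CF_t = 3.450000, DF = 0.646156, PV = 2.229237
  t = 6.0000: CF_t = 3.450000, DF = 0.621005, PV = 2.142467
  t = 6.5000: CF_t = 3.450000, DF = 0.596833, PV = 2.059074
  t = 7.0000: CF_t = 103.450000, DF = 0.573602, PV = 59.339149
Price P = sum_t PV_t = 93.682996
First compute Macaulay numerator sum_t t * PV_t:
  t * PV_t at t = 0.5000: 1.657857
  t * PV_t at t = 1.0000: 3.186654
  t * PV_t at t = 1.5000: 4.593927
  t * PV_t at t = 2.0000: 5.886820
  t * PV_t at t = 2.5000: 7.072105
  t * PV_t at t = 3.0000: 8.156200
  t * PV_t at t = 3.5000: 9.145186
  t * PV_t at t = 4.0000: 10.044826
  t * PV_t at t = 4.5000: 10.860576
  t * PV_t at t = 5.0000: 11.597603
  t * PV_t at t = 5.5000: 12.260801
  t * PV_t at t = 6.0000: 12.854800
  t * PV_t at t = 6.5000: 13.383982
  t * PV_t at t = 7.0000: 415.374041
Macaulay duration D = 526.075378 / 93.682996 = 5.615484
Modified duration = D / (1 + y/m) = 5.615484 / (1 + 0.040500) = 5.396909


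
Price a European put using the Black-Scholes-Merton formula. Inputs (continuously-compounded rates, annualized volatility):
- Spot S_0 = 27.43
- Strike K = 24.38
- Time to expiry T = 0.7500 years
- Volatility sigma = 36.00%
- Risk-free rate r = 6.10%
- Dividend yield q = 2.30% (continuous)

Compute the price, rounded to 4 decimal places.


Answer: Price = 1.6103

Derivation:
d1 = (ln(S/K) + (r - q + 0.5*sigma^2) * T) / (sigma * sqrt(T)) = 0.62537998
d2 = d1 - sigma * sqrt(T) = 0.31361083
exp(-rT) = 0.95528075; exp(-qT) = 0.98289793
P = K * exp(-rT) * N(-d2) - S_0 * exp(-qT) * N(-d1)
N(-d1) = 0.26586085; N(-d2) = 0.37690832
P = 24.3800 * 0.95528075 * 0.37690832 - 27.4300 * 0.98289793 * 0.26586085 = 1.6103


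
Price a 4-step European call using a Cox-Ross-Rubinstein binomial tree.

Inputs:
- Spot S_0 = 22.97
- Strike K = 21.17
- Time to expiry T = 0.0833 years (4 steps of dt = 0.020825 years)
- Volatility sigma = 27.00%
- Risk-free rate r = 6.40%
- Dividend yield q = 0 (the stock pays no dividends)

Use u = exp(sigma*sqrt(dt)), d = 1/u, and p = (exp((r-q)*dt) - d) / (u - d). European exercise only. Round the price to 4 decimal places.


dt = T/N = 0.020825
u = exp(sigma*sqrt(dt)) = 1.039732; d = 1/u = 0.961786
p = (exp((r-q)*dt) - d) / (u - d) = 0.507371
Discount per step: exp(-r*dt) = 0.998668
Stock lattice S(k, i) with i counting down-moves:
  k=0: S(0,0) = 22.9700
  k=1: S(1,0) = 23.8827; S(1,1) = 22.0922
  k=2: S(2,0) = 24.8316; S(2,1) = 22.9700; S(2,2) = 21.2480
  k=3: S(3,0) = 25.8182; S(3,1) = 23.8827; S(3,2) = 22.0922; S(3,3) = 20.4360
  k=4: S(4,0) = 26.8440; S(4,1) = 24.8316; S(4,2) = 22.9700; S(4,3) = 21.2480; S(4,4) = 19.6551
Terminal payoffs V(N, i) = max(S_T - K, 0):
  V(4,0) = 5.674002; V(4,1) = 3.661567; V(4,2) = 1.800000; V(4,3) = 0.077990; V(4,4) = 0.000000
Backward induction: V(k, i) = exp(-r*dt) * [p * V(k+1, i) + (1-p) * V(k+1, i+1)].
  V(3,0) = exp(-r*dt) * [p*5.674002 + (1-p)*3.661567] = 4.676381
  V(3,1) = exp(-r*dt) * [p*3.661567 + (1-p)*1.800000] = 2.740849
  V(3,2) = exp(-r*dt) * [p*1.800000 + (1-p)*0.077990] = 0.950420
  V(3,3) = exp(-r*dt) * [p*0.077990 + (1-p)*0.000000] = 0.039517
  V(2,0) = exp(-r*dt) * [p*4.676381 + (1-p)*2.740849] = 3.717923
  V(2,1) = exp(-r*dt) * [p*2.740849 + (1-p)*0.950420] = 1.856356
  V(2,2) = exp(-r*dt) * [p*0.950420 + (1-p)*0.039517] = 0.501015
  V(1,0) = exp(-r*dt) * [p*3.717923 + (1-p)*1.856356] = 2.797130
  V(1,1) = exp(-r*dt) * [p*1.856356 + (1-p)*0.501015] = 1.187092
  V(0,0) = exp(-r*dt) * [p*2.797130 + (1-p)*1.187092] = 2.001309

Answer: Price = V(0,0) = 2.0013


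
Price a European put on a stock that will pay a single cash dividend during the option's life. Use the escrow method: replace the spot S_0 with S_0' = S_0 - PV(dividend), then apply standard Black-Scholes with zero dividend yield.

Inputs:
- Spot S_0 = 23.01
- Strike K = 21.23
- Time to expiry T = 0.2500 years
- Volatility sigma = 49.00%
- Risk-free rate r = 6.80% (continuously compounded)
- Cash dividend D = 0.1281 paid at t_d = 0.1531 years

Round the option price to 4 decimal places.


Answer: Price = 1.2752

Derivation:
PV(D) = D * exp(-r * t_d) = 0.1281 * 0.98964320 = 0.12677329
S_0' = S_0 - PV(D) = 23.0100 - 0.12677329 = 22.88322671
d1 = (ln(S_0'/K) + (r + sigma^2/2)*T) / (sigma*sqrt(T)) = 0.49796493
d2 = d1 - sigma*sqrt(T) = 0.25296493
exp(-rT) = 0.98314368
N(-d1) = 0.30925438; N(-d2) = 0.40014766
P = K * exp(-rT) * N(-d2) - S_0' * N(-d1) = 21.2300 * 0.98314368 * 0.40014766 - 22.88322671 * 0.30925438 = 1.2752


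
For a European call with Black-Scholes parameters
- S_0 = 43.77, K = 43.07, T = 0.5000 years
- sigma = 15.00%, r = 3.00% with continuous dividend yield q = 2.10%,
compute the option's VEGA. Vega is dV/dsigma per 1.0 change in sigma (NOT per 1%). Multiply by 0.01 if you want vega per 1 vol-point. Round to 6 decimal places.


Answer: Vega = 11.849891

Derivation:
d1 = 0.2474586379; d2 = 0.1413926207
phi(d1) = 0.3869126113; exp(-qT) = 0.9895549326; exp(-rT) = 0.9851119396
Vega = S * exp(-qT) * phi(d1) * sqrt(T) = 43.7700 * 0.9895549326 * 0.3869126113 * 0.7071067812 = 11.849891


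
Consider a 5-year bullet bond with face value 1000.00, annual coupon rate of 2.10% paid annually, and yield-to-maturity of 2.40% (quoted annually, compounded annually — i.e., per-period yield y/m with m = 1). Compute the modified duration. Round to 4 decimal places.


Answer: Modified duration = 4.6844

Derivation:
Coupon per period c = face * coupon_rate / m = 21.000000
Periods per year m = 1; per-period yield y/m = 0.024000
Number of cashflows N = 5
Cashflows (t years, CF_t, discount factor 1/(1+y/m)^(m*t), PV):
  t = 1.0000: CF_t = 21.000000, DF = 0.976562, PV = 20.507812
  t = 2.0000: CF_t = 21.000000, DF = 0.953674, PV = 20.027161
  t = 3.0000: CF_t = 21.000000, DF = 0.931323, PV = 19.557774
  t = 4.0000: CF_t = 21.000000, DF = 0.909495, PV = 19.099389
  t = 5.0000: CF_t = 1021.000000, DF = 0.888178, PV = 906.830167
Price P = sum_t PV_t = 986.022302
First compute Macaulay numerator sum_t t * PV_t:
  t * PV_t at t = 1.0000: 20.507812
  t * PV_t at t = 2.0000: 40.054321
  t * PV_t at t = 3.0000: 58.673322
  t * PV_t at t = 4.0000: 76.397555
  t * PV_t at t = 5.0000: 4534.150833
Macaulay duration D = 4729.783844 / 986.022302 = 4.796833
Modified duration = D / (1 + y/m) = 4.796833 / (1 + 0.024000) = 4.684407


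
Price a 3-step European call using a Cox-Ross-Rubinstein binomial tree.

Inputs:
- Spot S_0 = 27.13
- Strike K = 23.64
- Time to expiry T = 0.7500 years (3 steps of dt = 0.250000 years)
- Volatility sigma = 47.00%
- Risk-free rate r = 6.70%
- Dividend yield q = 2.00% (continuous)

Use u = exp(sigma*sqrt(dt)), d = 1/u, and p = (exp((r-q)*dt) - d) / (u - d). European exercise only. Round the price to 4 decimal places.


Answer: Price = V(0,0) = 6.5535

Derivation:
dt = T/N = 0.250000
u = exp(sigma*sqrt(dt)) = 1.264909; d = 1/u = 0.790571
p = (exp((r-q)*dt) - d) / (u - d) = 0.466436
Discount per step: exp(-r*dt) = 0.983390
Stock lattice S(k, i) with i counting down-moves:
  k=0: S(0,0) = 27.1300
  k=1: S(1,0) = 34.3170; S(1,1) = 21.4482
  k=2: S(2,0) = 43.4078; S(2,1) = 27.1300; S(2,2) = 16.9563
  k=3: S(3,0) = 54.9070; S(3,1) = 34.3170; S(3,2) = 21.4482; S(3,3) = 13.4052
Terminal payoffs V(N, i) = max(S_T - K, 0):
  V(3,0) = 31.266961; V(3,1) = 10.676975; V(3,2) = 0.000000; V(3,3) = 0.000000
Backward induction: V(k, i) = exp(-r*dt) * [p * V(k+1, i) + (1-p) * V(k+1, i+1)].
  V(2,0) = exp(-r*dt) * [p*31.266961 + (1-p)*10.676975] = 19.944017
  V(2,1) = exp(-r*dt) * [p*10.676975 + (1-p)*0.000000] = 4.897407
  V(2,2) = exp(-r*dt) * [p*0.000000 + (1-p)*0.000000] = 0.000000
  V(1,0) = exp(-r*dt) * [p*19.944017 + (1-p)*4.897407] = 11.717767
  V(1,1) = exp(-r*dt) * [p*4.897407 + (1-p)*0.000000] = 2.246385
  V(0,0) = exp(-r*dt) * [p*11.717767 + (1-p)*2.246385] = 6.553487


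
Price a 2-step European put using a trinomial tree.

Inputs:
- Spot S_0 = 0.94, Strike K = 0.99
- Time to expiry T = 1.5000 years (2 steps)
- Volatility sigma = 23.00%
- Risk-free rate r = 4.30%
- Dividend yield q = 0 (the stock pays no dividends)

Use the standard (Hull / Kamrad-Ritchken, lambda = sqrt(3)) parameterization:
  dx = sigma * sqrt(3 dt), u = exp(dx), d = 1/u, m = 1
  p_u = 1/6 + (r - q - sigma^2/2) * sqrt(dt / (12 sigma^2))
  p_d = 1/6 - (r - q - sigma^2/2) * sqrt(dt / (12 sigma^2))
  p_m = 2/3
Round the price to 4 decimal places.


dt = T/N = 0.750000; dx = sigma*sqrt(3*dt) = 0.345000
u = exp(dx) = 1.411990; d = 1/u = 0.708220
p_u = 0.184656, p_m = 0.666667, p_d = 0.148678
Discount per step: exp(-r*dt) = 0.968264
Stock lattice S(k, j) with j the centered position index:
  k=0: S(0,+0) = 0.9400
  k=1: S(1,-1) = 0.6657; S(1,+0) = 0.9400; S(1,+1) = 1.3273
  k=2: S(2,-2) = 0.4715; S(2,-1) = 0.6657; S(2,+0) = 0.9400; S(2,+1) = 1.3273; S(2,+2) = 1.8741
Terminal payoffs V(N, j) = max(K - S_T, 0):
  V(2,-2) = 0.518518; V(2,-1) = 0.324273; V(2,+0) = 0.050000; V(2,+1) = 0.000000; V(2,+2) = 0.000000
Backward induction: V(k, j) = exp(-r*dt) * [p_u * V(k+1, j+1) + p_m * V(k+1, j) + p_d * V(k+1, j-1)]
  V(1,-1) = exp(-r*dt) * [p_u*0.050000 + p_m*0.324273 + p_d*0.518518] = 0.292907
  V(1,+0) = exp(-r*dt) * [p_u*0.000000 + p_m*0.050000 + p_d*0.324273] = 0.078958
  V(1,+1) = exp(-r*dt) * [p_u*0.000000 + p_m*0.000000 + p_d*0.050000] = 0.007198
  V(0,+0) = exp(-r*dt) * [p_u*0.007198 + p_m*0.078958 + p_d*0.292907] = 0.094421

Answer: Price = V(0,0) = 0.0944


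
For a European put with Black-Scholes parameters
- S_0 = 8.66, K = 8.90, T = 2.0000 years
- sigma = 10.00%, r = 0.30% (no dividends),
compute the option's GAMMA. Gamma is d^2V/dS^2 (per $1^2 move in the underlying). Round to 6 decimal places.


Answer: Gamma = 0.324700

Derivation:
d1 = -0.0801615432; d2 = -0.2215828995
phi(d1) = 0.3976625611; exp(-qT) = 1.0000000000; exp(-rT) = 0.9940179641
Gamma = exp(-qT) * phi(d1) / (S * sigma * sqrt(T)) = 1.0000000000 * 0.3976625611 / (8.6600 * 0.1000 * 1.4142135624) = 0.324700


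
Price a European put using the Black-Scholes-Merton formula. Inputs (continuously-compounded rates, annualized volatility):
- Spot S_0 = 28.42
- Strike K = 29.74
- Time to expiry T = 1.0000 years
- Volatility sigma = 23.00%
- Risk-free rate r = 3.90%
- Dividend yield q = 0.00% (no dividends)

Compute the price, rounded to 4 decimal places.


d1 = (ln(S/K) + (r - q + 0.5*sigma^2) * T) / (sigma * sqrt(T)) = 0.08717470
d2 = d1 - sigma * sqrt(T) = -0.14282530
exp(-rT) = 0.96175071; exp(-qT) = 1.00000000
P = K * exp(-rT) * N(-d2) - S_0 * exp(-qT) * N(-d1)
N(-d1) = 0.46526632; N(-d2) = 0.55678592
P = 29.7400 * 0.96175071 * 0.55678592 - 28.4200 * 1.00000000 * 0.46526632 = 2.7026

Answer: Price = 2.7026


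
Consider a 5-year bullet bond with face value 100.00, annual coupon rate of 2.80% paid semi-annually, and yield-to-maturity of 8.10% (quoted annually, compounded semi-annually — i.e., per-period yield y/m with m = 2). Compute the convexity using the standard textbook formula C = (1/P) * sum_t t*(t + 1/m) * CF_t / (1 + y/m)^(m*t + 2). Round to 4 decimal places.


Coupon per period c = face * coupon_rate / m = 1.400000
Periods per year m = 2; per-period yield y/m = 0.040500
Number of cashflows N = 10
Cashflows (t years, CF_t, discount factor 1/(1+y/m)^(m*t), PV):
  t = 0.5000: CF_t = 1.400000, DF = 0.961076, PV = 1.345507
  t = 1.0000: CF_t = 1.400000, DF = 0.923668, PV = 1.293135
  t = 1.5000: CF_t = 1.400000, DF = 0.887715, PV = 1.242802
  t = 2.0000: CF_t = 1.400000, DF = 0.853162, PV = 1.194427
  t = 2.5000: CF_t = 1.400000, DF = 0.819954, PV = 1.147936
  t = 3.0000: CF_t = 1.400000, DF = 0.788039, PV = 1.103254
  t = 3.5000: CF_t = 1.400000, DF = 0.757365, PV = 1.060311
  t = 4.0000: CF_t = 1.400000, DF = 0.727886, PV = 1.019040
  t = 4.5000: CF_t = 1.400000, DF = 0.699554, PV = 0.979376
  t = 5.0000: CF_t = 101.400000, DF = 0.672325, PV = 68.173738
Price P = sum_t PV_t = 78.559526
Convexity numerator sum_t t*(t + 1/m) * CF_t / (1+y/m)^(m*t + 2):
  t = 0.5000: term = 0.621401
  t = 1.0000: term = 1.791641
  t = 1.5000: term = 3.443808
  t = 2.0000: term = 5.516270
  t = 2.5000: term = 7.952336
  t = 3.0000: term = 10.699923
  t = 3.5000: term = 13.711258
  t = 4.0000: term = 16.942586
  t = 4.5000: term = 20.353899
  t = 5.0000: term = 1731.671998
Convexity = (1/P) * sum = 1812.705120 / 78.559526 = 23.074288

Answer: Convexity = 23.0743


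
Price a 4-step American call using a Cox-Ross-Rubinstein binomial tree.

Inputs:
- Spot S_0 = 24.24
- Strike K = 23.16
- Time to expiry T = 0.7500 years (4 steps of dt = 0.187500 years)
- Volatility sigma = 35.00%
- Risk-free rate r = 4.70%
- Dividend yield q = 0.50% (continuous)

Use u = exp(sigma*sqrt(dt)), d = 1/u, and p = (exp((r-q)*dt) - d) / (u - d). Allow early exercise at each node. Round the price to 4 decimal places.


Answer: Price = V(0,0) = 3.7790

Derivation:
dt = T/N = 0.187500
u = exp(sigma*sqrt(dt)) = 1.163642; d = 1/u = 0.859371
p = (exp((r-q)*dt) - d) / (u - d) = 0.488167
Discount per step: exp(-r*dt) = 0.991226
Stock lattice S(k, i) with i counting down-moves:
  k=0: S(0,0) = 24.2400
  k=1: S(1,0) = 28.2067; S(1,1) = 20.8312
  k=2: S(2,0) = 32.8225; S(2,1) = 24.2400; S(2,2) = 17.9017
  k=3: S(3,0) = 38.1936; S(3,1) = 28.2067; S(3,2) = 20.8312; S(3,3) = 15.3842
  k=4: S(4,0) = 44.4436; S(4,1) = 32.8225; S(4,2) = 24.2400; S(4,3) = 17.9017; S(4,4) = 13.2207
Terminal payoffs V(N, i) = max(S_T - K, 0):
  V(4,0) = 21.283643; V(4,1) = 9.662461; V(4,2) = 1.080000; V(4,3) = 0.000000; V(4,4) = 0.000000
Backward induction: V(k, i) = exp(-r*dt) * [p * V(k+1, i) + (1-p) * V(k+1, i+1)]; then take max(V_cont, immediate exercise) for American.
  V(3,0) = exp(-r*dt) * [p*21.283643 + (1-p)*9.662461] = 15.200993; exercise = 15.033582; V(3,0) = max -> 15.200993
  V(3,1) = exp(-r*dt) * [p*9.662461 + (1-p)*1.080000] = 5.223443; exercise = 5.046674; V(3,1) = max -> 5.223443
  V(3,2) = exp(-r*dt) * [p*1.080000 + (1-p)*0.000000] = 0.522595; exercise = 0.000000; V(3,2) = max -> 0.522595
  V(3,3) = exp(-r*dt) * [p*0.000000 + (1-p)*0.000000] = 0.000000; exercise = 0.000000; V(3,3) = max -> 0.000000
  V(2,0) = exp(-r*dt) * [p*15.200993 + (1-p)*5.223443] = 10.005595; exercise = 9.662461; V(2,0) = max -> 10.005595
  V(2,1) = exp(-r*dt) * [p*5.223443 + (1-p)*0.522595] = 2.792677; exercise = 1.080000; V(2,1) = max -> 2.792677
  V(2,2) = exp(-r*dt) * [p*0.522595 + (1-p)*0.000000] = 0.252876; exercise = 0.000000; V(2,2) = max -> 0.252876
  V(1,0) = exp(-r*dt) * [p*10.005595 + (1-p)*2.792677] = 6.258393; exercise = 5.046674; V(1,0) = max -> 6.258393
  V(1,1) = exp(-r*dt) * [p*2.792677 + (1-p)*0.252876] = 1.479627; exercise = 0.000000; V(1,1) = max -> 1.479627
  V(0,0) = exp(-r*dt) * [p*6.258393 + (1-p)*1.479627] = 3.779016; exercise = 1.080000; V(0,0) = max -> 3.779016


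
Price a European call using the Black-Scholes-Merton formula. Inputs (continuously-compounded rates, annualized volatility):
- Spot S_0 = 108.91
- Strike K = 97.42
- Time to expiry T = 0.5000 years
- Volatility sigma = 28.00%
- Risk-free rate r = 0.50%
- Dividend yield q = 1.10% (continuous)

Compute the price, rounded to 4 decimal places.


d1 = (ln(S/K) + (r - q + 0.5*sigma^2) * T) / (sigma * sqrt(T)) = 0.64695384
d2 = d1 - sigma * sqrt(T) = 0.44896394
exp(-rT) = 0.99750312; exp(-qT) = 0.99451510
C = S_0 * exp(-qT) * N(d1) - K * exp(-rT) * N(d2)
N(d1) = 0.74116909; N(d2) = 0.67327116
C = 108.9100 * 0.99451510 * 0.74116909 - 97.4200 * 0.99750312 * 0.67327116 = 14.8517

Answer: Price = 14.8517


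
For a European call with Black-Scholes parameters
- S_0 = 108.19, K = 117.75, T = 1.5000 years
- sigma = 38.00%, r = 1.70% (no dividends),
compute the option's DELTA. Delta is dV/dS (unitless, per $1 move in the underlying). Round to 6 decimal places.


Answer: Delta = 0.542032

Derivation:
d1 = 0.1055541163; d2 = -0.3598489348
phi(d1) = 0.3967260174; exp(-qT) = 1.0000000000; exp(-rT) = 0.9748223790
N(d1) = 0.5420319344
Delta = exp(-qT) * N(d1) = 1.0000000000 * 0.5420319344 = 0.542032


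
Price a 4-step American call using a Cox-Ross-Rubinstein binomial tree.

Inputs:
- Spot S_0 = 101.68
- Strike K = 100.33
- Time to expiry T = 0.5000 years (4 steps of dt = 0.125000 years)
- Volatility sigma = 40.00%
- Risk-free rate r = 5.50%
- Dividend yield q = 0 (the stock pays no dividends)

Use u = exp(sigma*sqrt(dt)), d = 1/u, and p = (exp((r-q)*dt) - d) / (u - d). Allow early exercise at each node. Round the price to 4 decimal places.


Answer: Price = V(0,0) = 12.9131

Derivation:
dt = T/N = 0.125000
u = exp(sigma*sqrt(dt)) = 1.151910; d = 1/u = 0.868123
p = (exp((r-q)*dt) - d) / (u - d) = 0.489013
Discount per step: exp(-r*dt) = 0.993149
Stock lattice S(k, i) with i counting down-moves:
  k=0: S(0,0) = 101.6800
  k=1: S(1,0) = 117.1262; S(1,1) = 88.2708
  k=2: S(2,0) = 134.9188; S(2,1) = 101.6800; S(2,2) = 76.6299
  k=3: S(3,0) = 155.4143; S(3,1) = 117.1262; S(3,2) = 88.2708; S(3,3) = 66.5243
  k=4: S(4,0) = 179.0233; S(4,1) = 134.9188; S(4,2) = 101.6800; S(4,3) = 76.6299; S(4,4) = 57.7513
Terminal payoffs V(N, i) = max(S_T - K, 0):
  V(4,0) = 78.693316; V(4,1) = 34.588830; V(4,2) = 1.350000; V(4,3) = 0.000000; V(4,4) = 0.000000
Backward induction: V(k, i) = exp(-r*dt) * [p * V(k+1, i) + (1-p) * V(k+1, i+1)]; then take max(V_cont, immediate exercise) for American.
  V(3,0) = exp(-r*dt) * [p*78.693316 + (1-p)*34.588830] = 55.771741; exercise = 55.084338; V(3,0) = max -> 55.771741
  V(3,1) = exp(-r*dt) * [p*34.588830 + (1-p)*1.350000] = 17.483603; exercise = 16.796200; V(3,1) = max -> 17.483603
  V(3,2) = exp(-r*dt) * [p*1.350000 + (1-p)*0.000000] = 0.655644; exercise = 0.000000; V(3,2) = max -> 0.655644
  V(3,3) = exp(-r*dt) * [p*0.000000 + (1-p)*0.000000] = 0.000000; exercise = 0.000000; V(3,3) = max -> 0.000000
  V(2,0) = exp(-r*dt) * [p*55.771741 + (1-p)*17.483603] = 35.958927; exercise = 34.588830; V(2,0) = max -> 35.958927
  V(2,1) = exp(-r*dt) * [p*17.483603 + (1-p)*0.655644] = 8.823860; exercise = 1.350000; V(2,1) = max -> 8.823860
  V(2,2) = exp(-r*dt) * [p*0.655644 + (1-p)*0.000000] = 0.318422; exercise = 0.000000; V(2,2) = max -> 0.318422
  V(1,0) = exp(-r*dt) * [p*35.958927 + (1-p)*8.823860] = 21.941887; exercise = 16.796200; V(1,0) = max -> 21.941887
  V(1,1) = exp(-r*dt) * [p*8.823860 + (1-p)*0.318422] = 4.447012; exercise = 0.000000; V(1,1) = max -> 4.447012
  V(0,0) = exp(-r*dt) * [p*21.941887 + (1-p)*4.447012] = 12.913148; exercise = 1.350000; V(0,0) = max -> 12.913148


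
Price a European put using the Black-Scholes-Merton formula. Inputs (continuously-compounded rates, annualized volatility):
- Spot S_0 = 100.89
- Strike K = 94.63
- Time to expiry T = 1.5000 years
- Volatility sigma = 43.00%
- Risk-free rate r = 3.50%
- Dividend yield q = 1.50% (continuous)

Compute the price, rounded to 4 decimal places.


Answer: Price = 15.4449

Derivation:
d1 = (ln(S/K) + (r - q + 0.5*sigma^2) * T) / (sigma * sqrt(T)) = 0.44191693
d2 = d1 - sigma * sqrt(T) = -0.08472336
exp(-rT) = 0.94885432; exp(-qT) = 0.97775124
P = K * exp(-rT) * N(-d2) - S_0 * exp(-qT) * N(-d1)
N(-d1) = 0.32927466; N(-d2) = 0.53375934
P = 94.6300 * 0.94885432 * 0.53375934 - 100.8900 * 0.97775124 * 0.32927466 = 15.4449


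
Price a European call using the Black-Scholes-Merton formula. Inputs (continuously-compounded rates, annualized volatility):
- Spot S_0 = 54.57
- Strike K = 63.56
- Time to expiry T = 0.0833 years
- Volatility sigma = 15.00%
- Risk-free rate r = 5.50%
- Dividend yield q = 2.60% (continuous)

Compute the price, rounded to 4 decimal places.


Answer: Price = 0.0002

Derivation:
d1 = (ln(S/K) + (r - q + 0.5*sigma^2) * T) / (sigma * sqrt(T)) = -3.44509695
d2 = d1 - sigma * sqrt(T) = -3.48838956
exp(-rT) = 0.99542898; exp(-qT) = 0.99783654
C = S_0 * exp(-qT) * N(d1) - K * exp(-rT) * N(d2)
N(d1) = 0.00028543; N(d2) = 0.00024297
C = 54.5700 * 0.99783654 * 0.00028543 - 63.5600 * 0.99542898 * 0.00024297 = 0.0002


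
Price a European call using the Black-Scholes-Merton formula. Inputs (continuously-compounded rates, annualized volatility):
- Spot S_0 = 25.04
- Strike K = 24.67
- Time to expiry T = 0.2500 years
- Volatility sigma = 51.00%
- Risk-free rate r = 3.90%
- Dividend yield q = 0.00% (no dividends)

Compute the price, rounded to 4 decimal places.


Answer: Price = 2.8259

Derivation:
d1 = (ln(S/K) + (r - q + 0.5*sigma^2) * T) / (sigma * sqrt(T)) = 0.22411418
d2 = d1 - sigma * sqrt(T) = -0.03088582
exp(-rT) = 0.99029738; exp(-qT) = 1.00000000
C = S_0 * exp(-qT) * N(d1) - K * exp(-rT) * N(d2)
N(d1) = 0.58866577; N(d2) = 0.48768030
C = 25.0400 * 1.00000000 * 0.58866577 - 24.6700 * 0.99029738 * 0.48768030 = 2.8259


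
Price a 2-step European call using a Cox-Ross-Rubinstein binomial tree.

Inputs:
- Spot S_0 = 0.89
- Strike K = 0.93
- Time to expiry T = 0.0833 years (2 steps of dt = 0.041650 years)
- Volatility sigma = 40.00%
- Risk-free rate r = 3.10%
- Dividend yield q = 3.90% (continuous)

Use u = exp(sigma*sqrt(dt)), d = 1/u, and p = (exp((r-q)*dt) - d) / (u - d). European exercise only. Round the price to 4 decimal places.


dt = T/N = 0.041650
u = exp(sigma*sqrt(dt)) = 1.085058; d = 1/u = 0.921610
p = (exp((r-q)*dt) - d) / (u - d) = 0.477565
Discount per step: exp(-r*dt) = 0.998710
Stock lattice S(k, i) with i counting down-moves:
  k=0: S(0,0) = 0.8900
  k=1: S(1,0) = 0.9657; S(1,1) = 0.8202
  k=2: S(2,0) = 1.0478; S(2,1) = 0.8900; S(2,2) = 0.7559
Terminal payoffs V(N, i) = max(S_T - K, 0):
  V(2,0) = 0.117842; V(2,1) = 0.000000; V(2,2) = 0.000000
Backward induction: V(k, i) = exp(-r*dt) * [p * V(k+1, i) + (1-p) * V(k+1, i+1)].
  V(1,0) = exp(-r*dt) * [p*0.117842 + (1-p)*0.000000] = 0.056205
  V(1,1) = exp(-r*dt) * [p*0.000000 + (1-p)*0.000000] = 0.000000
  V(0,0) = exp(-r*dt) * [p*0.056205 + (1-p)*0.000000] = 0.026807

Answer: Price = V(0,0) = 0.0268


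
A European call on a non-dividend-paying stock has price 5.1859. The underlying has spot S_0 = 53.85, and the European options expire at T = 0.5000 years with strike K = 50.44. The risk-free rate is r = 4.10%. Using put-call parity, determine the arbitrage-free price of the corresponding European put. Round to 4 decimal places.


Put-call parity: C - P = S_0 * exp(-qT) - K * exp(-rT).
S_0 * exp(-qT) = 53.8500 * 1.00000000 = 53.85000000
K * exp(-rT) = 50.4400 * 0.97970870 = 49.41650665
P = C - S*exp(-qT) + K*exp(-rT)
P = 5.1859 - 53.85000000 + 49.41650665 = 0.7524

Answer: Put price = 0.7524


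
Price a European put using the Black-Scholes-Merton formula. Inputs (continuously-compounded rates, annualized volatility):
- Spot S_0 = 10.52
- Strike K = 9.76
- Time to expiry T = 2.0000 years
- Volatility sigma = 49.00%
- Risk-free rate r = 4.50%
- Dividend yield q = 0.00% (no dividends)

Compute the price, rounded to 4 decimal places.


d1 = (ln(S/K) + (r - q + 0.5*sigma^2) * T) / (sigma * sqrt(T)) = 0.58456923
d2 = d1 - sigma * sqrt(T) = -0.10839542
exp(-rT) = 0.91393119; exp(-qT) = 1.00000000
P = K * exp(-rT) * N(-d2) - S_0 * exp(-qT) * N(-d1)
N(-d1) = 0.27941870; N(-d2) = 0.54315898
P = 9.7600 * 0.91393119 * 0.54315898 - 10.5200 * 1.00000000 * 0.27941870 = 1.9055

Answer: Price = 1.9055


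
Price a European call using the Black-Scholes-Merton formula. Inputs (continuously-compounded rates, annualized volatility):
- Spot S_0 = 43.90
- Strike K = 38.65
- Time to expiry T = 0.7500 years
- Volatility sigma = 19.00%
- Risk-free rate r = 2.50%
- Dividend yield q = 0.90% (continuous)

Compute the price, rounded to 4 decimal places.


d1 = (ln(S/K) + (r - q + 0.5*sigma^2) * T) / (sigma * sqrt(T)) = 0.92926073
d2 = d1 - sigma * sqrt(T) = 0.76471590
exp(-rT) = 0.98142469; exp(-qT) = 0.99327273
C = S_0 * exp(-qT) * N(d1) - K * exp(-rT) * N(d2)
N(d1) = 0.82362301; N(d2) = 0.77777963
C = 43.9000 * 0.99327273 * 0.82362301 - 38.6500 * 0.98142469 * 0.77777963 = 6.4110

Answer: Price = 6.4110


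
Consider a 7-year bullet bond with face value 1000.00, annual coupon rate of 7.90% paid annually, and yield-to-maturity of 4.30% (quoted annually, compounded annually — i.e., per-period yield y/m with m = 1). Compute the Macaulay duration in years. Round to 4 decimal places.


Answer: Macaulay duration = 5.7759 years

Derivation:
Coupon per period c = face * coupon_rate / m = 79.000000
Periods per year m = 1; per-period yield y/m = 0.043000
Number of cashflows N = 7
Cashflows (t years, CF_t, discount factor 1/(1+y/m)^(m*t), PV):
  t = 1.0000: CF_t = 79.000000, DF = 0.958773, PV = 75.743049
  t = 2.0000: CF_t = 79.000000, DF = 0.919245, PV = 72.620373
  t = 3.0000: CF_t = 79.000000, DF = 0.881347, PV = 69.626436
  t = 4.0000: CF_t = 79.000000, DF = 0.845012, PV = 66.755931
  t = 5.0000: CF_t = 79.000000, DF = 0.810174, PV = 64.003769
  t = 6.0000: CF_t = 79.000000, DF = 0.776773, PV = 61.365071
  t = 7.0000: CF_t = 1079.000000, DF = 0.744749, PV = 803.584009
Price P = sum_t PV_t = 1213.698638
Macaulay numerator sum_t t * PV_t:
  t * PV_t at t = 1.0000: 75.743049
  t * PV_t at t = 2.0000: 145.240746
  t * PV_t at t = 3.0000: 208.879308
  t * PV_t at t = 4.0000: 267.023724
  t * PV_t at t = 5.0000: 320.018845
  t * PV_t at t = 6.0000: 368.190426
  t * PV_t at t = 7.0000: 5625.088061
Macaulay duration D = (sum_t t * PV_t) / P = 7010.184159 / 1213.698638 = 5.775885


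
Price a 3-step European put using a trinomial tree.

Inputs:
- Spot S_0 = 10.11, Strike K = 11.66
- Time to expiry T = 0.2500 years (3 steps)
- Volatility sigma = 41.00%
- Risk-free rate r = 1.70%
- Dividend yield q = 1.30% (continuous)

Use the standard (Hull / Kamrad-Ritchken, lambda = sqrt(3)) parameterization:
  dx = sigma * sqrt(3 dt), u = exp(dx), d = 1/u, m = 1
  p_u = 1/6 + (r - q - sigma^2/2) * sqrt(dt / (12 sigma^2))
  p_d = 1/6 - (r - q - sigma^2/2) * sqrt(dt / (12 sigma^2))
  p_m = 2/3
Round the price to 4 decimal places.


dt = T/N = 0.083333; dx = sigma*sqrt(3*dt) = 0.205000
u = exp(dx) = 1.227525; d = 1/u = 0.814647
p_u = 0.150396, p_m = 0.666667, p_d = 0.182937
Discount per step: exp(-r*dt) = 0.998584
Stock lattice S(k, j) with j the centered position index:
  k=0: S(0,+0) = 10.1100
  k=1: S(1,-1) = 8.2361; S(1,+0) = 10.1100; S(1,+1) = 12.4103
  k=2: S(2,-2) = 6.7095; S(2,-1) = 8.2361; S(2,+0) = 10.1100; S(2,+1) = 12.4103; S(2,+2) = 15.2339
  k=3: S(3,-3) = 5.4659; S(3,-2) = 6.7095; S(3,-1) = 8.2361; S(3,+0) = 10.1100; S(3,+1) = 12.4103; S(3,+2) = 15.2339; S(3,+3) = 18.7000
Terminal payoffs V(N, j) = max(K - S_T, 0):
  V(3,-3) = 6.194121; V(3,-2) = 4.950496; V(3,-1) = 3.423916; V(3,+0) = 1.550000; V(3,+1) = 0.000000; V(3,+2) = 0.000000; V(3,+3) = 0.000000
Backward induction: V(k, j) = exp(-r*dt) * [p_u * V(k+1, j+1) + p_m * V(k+1, j) + p_d * V(k+1, j-1)]
  V(2,-2) = exp(-r*dt) * [p_u*3.423916 + p_m*4.950496 + p_d*6.194121] = 4.941404
  V(2,-1) = exp(-r*dt) * [p_u*1.550000 + p_m*3.423916 + p_d*4.950496] = 3.416510
  V(2,+0) = exp(-r*dt) * [p_u*0.000000 + p_m*1.550000 + p_d*3.423916] = 1.657345
  V(2,+1) = exp(-r*dt) * [p_u*0.000000 + p_m*0.000000 + p_d*1.550000] = 0.283151
  V(2,+2) = exp(-r*dt) * [p_u*0.000000 + p_m*0.000000 + p_d*0.000000] = 0.000000
  V(1,-1) = exp(-r*dt) * [p_u*1.657345 + p_m*3.416510 + p_d*4.941404] = 3.426040
  V(1,+0) = exp(-r*dt) * [p_u*0.283151 + p_m*1.657345 + p_d*3.416510] = 1.769978
  V(1,+1) = exp(-r*dt) * [p_u*0.000000 + p_m*0.283151 + p_d*1.657345] = 0.491260
  V(0,+0) = exp(-r*dt) * [p_u*0.491260 + p_m*1.769978 + p_d*3.426040] = 1.877956

Answer: Price = V(0,0) = 1.8780


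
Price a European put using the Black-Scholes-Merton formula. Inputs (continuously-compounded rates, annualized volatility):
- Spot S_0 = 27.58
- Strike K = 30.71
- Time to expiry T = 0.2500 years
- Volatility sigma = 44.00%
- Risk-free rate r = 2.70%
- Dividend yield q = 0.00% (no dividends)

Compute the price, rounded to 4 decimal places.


Answer: Price = 4.2663

Derivation:
d1 = (ln(S/K) + (r - q + 0.5*sigma^2) * T) / (sigma * sqrt(T)) = -0.34794301
d2 = d1 - sigma * sqrt(T) = -0.56794301
exp(-rT) = 0.99327273; exp(-qT) = 1.00000000
P = K * exp(-rT) * N(-d2) - S_0 * exp(-qT) * N(-d1)
N(-d1) = 0.63605851; N(-d2) = 0.71496317
P = 30.7100 * 0.99327273 * 0.71496317 - 27.5800 * 1.00000000 * 0.63605851 = 4.2663


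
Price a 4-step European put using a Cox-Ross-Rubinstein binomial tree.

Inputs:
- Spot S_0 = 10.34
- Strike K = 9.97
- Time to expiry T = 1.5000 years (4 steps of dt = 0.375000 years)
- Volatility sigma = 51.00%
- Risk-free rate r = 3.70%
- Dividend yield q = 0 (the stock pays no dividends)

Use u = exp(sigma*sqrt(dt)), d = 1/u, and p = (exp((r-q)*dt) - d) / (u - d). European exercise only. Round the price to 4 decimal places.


Answer: Price = V(0,0) = 1.9088

Derivation:
dt = T/N = 0.375000
u = exp(sigma*sqrt(dt)) = 1.366578; d = 1/u = 0.731755
p = (exp((r-q)*dt) - d) / (u - d) = 0.444560
Discount per step: exp(-r*dt) = 0.986221
Stock lattice S(k, i) with i counting down-moves:
  k=0: S(0,0) = 10.3400
  k=1: S(1,0) = 14.1304; S(1,1) = 7.5663
  k=2: S(2,0) = 19.3103; S(2,1) = 10.3400; S(2,2) = 5.5367
  k=3: S(3,0) = 26.3891; S(3,1) = 14.1304; S(3,2) = 7.5663; S(3,3) = 4.0515
  k=4: S(4,0) = 36.0627; S(4,1) = 19.3103; S(4,2) = 10.3400; S(4,3) = 5.5367; S(4,4) = 2.9647
Terminal payoffs V(N, i) = max(K - S_T, 0):
  V(4,0) = 0.000000; V(4,1) = 0.000000; V(4,2) = 0.000000; V(4,3) = 4.433293; V(4,4) = 7.005287
Backward induction: V(k, i) = exp(-r*dt) * [p * V(k+1, i) + (1-p) * V(k+1, i+1)].
  V(3,0) = exp(-r*dt) * [p*0.000000 + (1-p)*0.000000] = 0.000000
  V(3,1) = exp(-r*dt) * [p*0.000000 + (1-p)*0.000000] = 0.000000
  V(3,2) = exp(-r*dt) * [p*0.000000 + (1-p)*4.433293] = 2.428499
  V(3,3) = exp(-r*dt) * [p*4.433293 + (1-p)*7.005287] = 5.781110
  V(2,0) = exp(-r*dt) * [p*0.000000 + (1-p)*0.000000] = 0.000000
  V(2,1) = exp(-r*dt) * [p*0.000000 + (1-p)*2.428499] = 1.330299
  V(2,2) = exp(-r*dt) * [p*2.428499 + (1-p)*5.781110] = 4.231552
  V(1,0) = exp(-r*dt) * [p*0.000000 + (1-p)*1.330299] = 0.728720
  V(1,1) = exp(-r*dt) * [p*1.330299 + (1-p)*4.231552] = 2.901236
  V(0,0) = exp(-r*dt) * [p*0.728720 + (1-p)*2.901236] = 1.908754


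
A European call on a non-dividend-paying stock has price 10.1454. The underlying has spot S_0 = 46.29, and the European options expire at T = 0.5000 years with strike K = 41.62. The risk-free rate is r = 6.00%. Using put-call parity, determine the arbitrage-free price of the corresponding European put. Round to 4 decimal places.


Put-call parity: C - P = S_0 * exp(-qT) - K * exp(-rT).
S_0 * exp(-qT) = 46.2900 * 1.00000000 = 46.29000000
K * exp(-rT) = 41.6200 * 0.97044553 = 40.38994311
P = C - S*exp(-qT) + K*exp(-rT)
P = 10.1454 - 46.29000000 + 40.38994311 = 4.2453

Answer: Put price = 4.2453


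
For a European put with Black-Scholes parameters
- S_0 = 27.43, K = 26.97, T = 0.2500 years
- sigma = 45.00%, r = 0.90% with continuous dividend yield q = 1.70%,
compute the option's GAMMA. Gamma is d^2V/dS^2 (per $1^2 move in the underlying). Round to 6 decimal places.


d1 = 0.1787763013; d2 = -0.0462236987
phi(d1) = 0.3926176599; exp(-qT) = 0.9957590185; exp(-rT) = 0.9977525294
Gamma = exp(-qT) * phi(d1) / (S * sigma * sqrt(T)) = 0.9957590185 * 0.3926176599 / (27.4300 * 0.4500 * 0.5000000000) = 0.063345

Answer: Gamma = 0.063345


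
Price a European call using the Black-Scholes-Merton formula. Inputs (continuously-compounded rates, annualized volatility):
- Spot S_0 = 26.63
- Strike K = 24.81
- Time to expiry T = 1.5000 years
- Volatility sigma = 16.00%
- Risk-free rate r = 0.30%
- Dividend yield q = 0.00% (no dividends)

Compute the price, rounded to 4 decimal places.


Answer: Price = 3.1143

Derivation:
d1 = (ln(S/K) + (r - q + 0.5*sigma^2) * T) / (sigma * sqrt(T)) = 0.48220044
d2 = d1 - sigma * sqrt(T) = 0.28624126
exp(-rT) = 0.99551011; exp(-qT) = 1.00000000
C = S_0 * exp(-qT) * N(d1) - K * exp(-rT) * N(d2)
N(d1) = 0.68516822; N(d2) = 0.61265333
C = 26.6300 * 1.00000000 * 0.68516822 - 24.8100 * 0.99551011 * 0.61265333 = 3.1143


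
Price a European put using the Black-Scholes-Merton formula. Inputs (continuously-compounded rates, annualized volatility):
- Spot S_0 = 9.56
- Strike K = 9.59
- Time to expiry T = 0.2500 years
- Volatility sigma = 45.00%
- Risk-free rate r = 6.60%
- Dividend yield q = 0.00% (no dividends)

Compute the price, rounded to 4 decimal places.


Answer: Price = 0.7887

Derivation:
d1 = (ln(S/K) + (r - q + 0.5*sigma^2) * T) / (sigma * sqrt(T)) = 0.17190817
d2 = d1 - sigma * sqrt(T) = -0.05309183
exp(-rT) = 0.98363538; exp(-qT) = 1.00000000
P = K * exp(-rT) * N(-d2) - S_0 * exp(-qT) * N(-d1)
N(-d1) = 0.43175486; N(-d2) = 0.52117063
P = 9.5900 * 0.98363538 * 0.52117063 - 9.5600 * 1.00000000 * 0.43175486 = 0.7887


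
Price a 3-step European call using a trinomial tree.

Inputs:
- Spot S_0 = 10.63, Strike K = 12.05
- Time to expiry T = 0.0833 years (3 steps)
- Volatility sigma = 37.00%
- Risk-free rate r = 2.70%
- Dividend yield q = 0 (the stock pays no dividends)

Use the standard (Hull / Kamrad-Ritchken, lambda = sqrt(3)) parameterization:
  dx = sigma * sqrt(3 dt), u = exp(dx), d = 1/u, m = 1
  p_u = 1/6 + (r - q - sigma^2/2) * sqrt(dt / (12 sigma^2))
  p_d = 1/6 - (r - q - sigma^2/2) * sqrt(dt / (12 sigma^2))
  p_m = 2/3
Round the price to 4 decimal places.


dt = T/N = 0.027767; dx = sigma*sqrt(3*dt) = 0.106788
u = exp(dx) = 1.112699; d = 1/u = 0.898716
p_u = 0.161278, p_m = 0.666667, p_d = 0.172055
Discount per step: exp(-r*dt) = 0.999251
Stock lattice S(k, j) with j the centered position index:
  k=0: S(0,+0) = 10.6300
  k=1: S(1,-1) = 9.5533; S(1,+0) = 10.6300; S(1,+1) = 11.8280
  k=2: S(2,-2) = 8.5857; S(2,-1) = 9.5533; S(2,+0) = 10.6300; S(2,+1) = 11.8280; S(2,+2) = 13.1610
  k=3: S(3,-3) = 7.7161; S(3,-2) = 8.5857; S(3,-1) = 9.5533; S(3,+0) = 10.6300; S(3,+1) = 11.8280; S(3,+2) = 13.1610; S(3,+3) = 14.6442
Terminal payoffs V(N, j) = max(S_T - K, 0):
  V(3,-3) = 0.000000; V(3,-2) = 0.000000; V(3,-1) = 0.000000; V(3,+0) = 0.000000; V(3,+1) = 0.000000; V(3,+2) = 1.110989; V(3,+3) = 2.594217
Backward induction: V(k, j) = exp(-r*dt) * [p_u * V(k+1, j+1) + p_m * V(k+1, j) + p_d * V(k+1, j-1)]
  V(2,-2) = exp(-r*dt) * [p_u*0.000000 + p_m*0.000000 + p_d*0.000000] = 0.000000
  V(2,-1) = exp(-r*dt) * [p_u*0.000000 + p_m*0.000000 + p_d*0.000000] = 0.000000
  V(2,+0) = exp(-r*dt) * [p_u*0.000000 + p_m*0.000000 + p_d*0.000000] = 0.000000
  V(2,+1) = exp(-r*dt) * [p_u*1.110989 + p_m*0.000000 + p_d*0.000000] = 0.179044
  V(2,+2) = exp(-r*dt) * [p_u*2.594217 + p_m*1.110989 + p_d*0.000000] = 1.158180
  V(1,-1) = exp(-r*dt) * [p_u*0.000000 + p_m*0.000000 + p_d*0.000000] = 0.000000
  V(1,+0) = exp(-r*dt) * [p_u*0.179044 + p_m*0.000000 + p_d*0.000000] = 0.028854
  V(1,+1) = exp(-r*dt) * [p_u*1.158180 + p_m*0.179044 + p_d*0.000000] = 0.305922
  V(0,+0) = exp(-r*dt) * [p_u*0.305922 + p_m*0.028854 + p_d*0.000000] = 0.068523

Answer: Price = V(0,0) = 0.0685
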